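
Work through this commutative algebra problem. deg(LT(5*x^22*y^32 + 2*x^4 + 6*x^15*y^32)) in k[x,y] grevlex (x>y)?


LT: 5*x^22*y^32
deg_x=22, deg_y=32
Total=22+32=54


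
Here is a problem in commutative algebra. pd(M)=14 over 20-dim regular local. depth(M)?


pd+depth=depth(R)=20
depth=20-14=6


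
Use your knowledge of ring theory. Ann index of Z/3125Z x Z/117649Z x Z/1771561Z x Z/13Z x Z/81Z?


Exponent = lcm of the cyclic orders; pairwise coprime => product.
5^5*7^6*11^6*13^1*3^4=3125*117649*1771561*13*81=685839894480365625


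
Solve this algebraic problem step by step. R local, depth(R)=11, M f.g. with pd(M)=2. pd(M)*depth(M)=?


pd+depth=11
depth=11-2=9
pd*depth=2*9=18


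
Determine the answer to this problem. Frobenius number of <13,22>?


gcd(13,22)=1 => F=ab-a-b=13*22-13-22=286-35=251


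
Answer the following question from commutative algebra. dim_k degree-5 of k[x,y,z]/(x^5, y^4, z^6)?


Need i<5, j<4, k<6 with i+j+k=5.
For each i, j ranges over max(0,5-i-5)..min(3,5-i):
  i=0: j in [0,3] -> 4
  i=1: j in [0,3] -> 4
  i=2: j in [0,3] -> 4
  i=3: j in [0,2] -> 3
  i=4: j in [0,1] -> 2
H(5) = 4+4+4+3+2 = 17


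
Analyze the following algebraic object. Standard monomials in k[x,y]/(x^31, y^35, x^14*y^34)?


k[x,y]/I, I = (x^31, y^35, x^14*y^34)
Rect: 31x35=1085. Corner: (31-14)x(35-34)=17.
dim = 1085-17 = 1068


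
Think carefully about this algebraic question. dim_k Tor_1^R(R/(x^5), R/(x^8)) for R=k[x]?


Tor_1(R/I,R/J)=(I cap J)/IJ=(x^8)/(x^13)
dim=13-8=min(5,8)=5


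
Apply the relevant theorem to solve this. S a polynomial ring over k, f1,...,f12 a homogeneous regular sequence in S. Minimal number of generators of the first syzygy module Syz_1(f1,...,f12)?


Regular sequence => Koszul complex is the minimal free resolution.
Syz_1 minimally generated by Koszul relations f_i*e_j - f_j*e_i (i<j): mu(Syz_1) = beta_2 = C(m,2) = m(m-1)/2
m=12
12*11/2 = 66


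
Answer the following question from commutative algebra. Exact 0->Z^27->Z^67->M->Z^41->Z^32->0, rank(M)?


Alt sum=0:
(-1)^0*27 + (-1)^1*67 + (-1)^2*? + (-1)^3*41 + (-1)^4*32=0
rank(M)=49


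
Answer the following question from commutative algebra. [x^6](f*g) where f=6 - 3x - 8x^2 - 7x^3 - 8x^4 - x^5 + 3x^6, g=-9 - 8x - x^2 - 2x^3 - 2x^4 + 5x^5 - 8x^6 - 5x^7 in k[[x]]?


[x^6] = sum a_i*b_j, i+j=6
  6*-8=-48
  -3*5=-15
  -8*-2=16
  -7*-2=14
  -8*-1=8
  -1*-8=8
  3*-9=-27
Sum=-44


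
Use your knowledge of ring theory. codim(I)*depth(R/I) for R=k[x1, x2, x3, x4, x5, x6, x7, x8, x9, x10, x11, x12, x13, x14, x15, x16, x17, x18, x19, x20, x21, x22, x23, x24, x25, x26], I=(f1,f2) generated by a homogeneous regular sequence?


codim=2, depth=dim(R/I)=26-2=24
Product=2*24=48


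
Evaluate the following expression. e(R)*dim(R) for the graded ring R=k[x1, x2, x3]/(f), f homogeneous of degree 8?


e(R)=deg(f)=8, dim(R)=3-1=2
e*dim=8*2=16


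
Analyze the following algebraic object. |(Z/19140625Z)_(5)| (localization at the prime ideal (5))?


5-primary part: 19140625=5^8*49
Size=5^8=390625


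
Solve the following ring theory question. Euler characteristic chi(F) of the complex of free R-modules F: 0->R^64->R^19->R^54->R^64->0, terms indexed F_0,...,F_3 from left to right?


chi = sum (-1)^i * rank:
(-1)^0*64=64
(-1)^1*19=-19
(-1)^2*54=54
(-1)^3*64=-64
chi=35


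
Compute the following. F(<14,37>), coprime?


gcd(14,37)=1 => F=ab-a-b=14*37-14-37=518-51=467


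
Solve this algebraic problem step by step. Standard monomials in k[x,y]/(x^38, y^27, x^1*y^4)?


k[x,y]/I, I = (x^38, y^27, x^1*y^4)
Rect: 38x27=1026. Corner: (38-1)x(27-4)=851.
dim = 1026-851 = 175


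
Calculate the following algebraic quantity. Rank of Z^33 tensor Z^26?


rank(M(x)N) = rank(M)*rank(N)
33*26 = 858


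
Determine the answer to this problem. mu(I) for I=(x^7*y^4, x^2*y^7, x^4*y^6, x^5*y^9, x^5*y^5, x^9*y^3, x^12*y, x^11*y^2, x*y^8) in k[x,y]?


Remove redundant (divisible by others).
x^5*y^9 redundant.
Min: x^12*y, x^11*y^2, x^9*y^3, x^7*y^4, x^5*y^5, x^4*y^6, x^2*y^7, x*y^8
Count=8


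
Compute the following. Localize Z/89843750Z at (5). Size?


5-primary part: 89843750=5^9*46
Size=5^9=1953125


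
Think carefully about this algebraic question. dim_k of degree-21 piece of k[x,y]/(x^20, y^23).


k[x,y], I = (x^20, y^23), d = 21
Need i < 20 and d-i < 23.
Range: 0 <= i <= 19.
H(21) = 20


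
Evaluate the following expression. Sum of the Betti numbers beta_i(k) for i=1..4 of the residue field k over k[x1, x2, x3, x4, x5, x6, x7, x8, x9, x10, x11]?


Koszul resolution: beta_i(k)=C(n,i), n=11
C(11,1)=11, C(11,2)=55, C(11,3)=165, C(11,4)=330
Sum=561


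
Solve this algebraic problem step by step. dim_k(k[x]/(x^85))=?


Basis: 1,x,...,x^84
dim=85


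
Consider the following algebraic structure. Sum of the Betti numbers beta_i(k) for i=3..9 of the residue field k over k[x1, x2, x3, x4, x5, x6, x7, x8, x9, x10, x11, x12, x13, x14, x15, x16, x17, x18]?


Koszul resolution: beta_i(k)=C(n,i), n=18
C(18,3)=816, C(18,4)=3060, C(18,5)=8568, C(18,6)=18564, C(18,7)=31824, C(18,8)=43758, C(18,9)=48620
Sum=155210


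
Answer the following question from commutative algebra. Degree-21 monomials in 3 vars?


C(d+n-1,n-1)=C(23,2)=253


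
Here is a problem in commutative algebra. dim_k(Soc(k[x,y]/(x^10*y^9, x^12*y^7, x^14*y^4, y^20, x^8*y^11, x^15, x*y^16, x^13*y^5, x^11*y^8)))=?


Socle = ann(m) = span of standard monomials u with x*u, y*u in I (staircase corners).
Minimal generators: x^15, x^14*y^4, x^13*y^5, x^12*y^7, x^11*y^8, x^10*y^9, x^8*y^11, x*y^16, y^20
Corners: y^19, x^7y^15, x^9y^10, x^10y^8, x^11y^7, x^12y^6, x^13y^4, x^14y^3
Socle dim=8


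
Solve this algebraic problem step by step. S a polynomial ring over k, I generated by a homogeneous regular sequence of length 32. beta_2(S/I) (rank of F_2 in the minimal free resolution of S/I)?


Regular sequence => Koszul complex is the minimal free resolution.
Syz_1 minimally generated by Koszul relations f_i*e_j - f_j*e_i (i<j): mu(Syz_1) = beta_2 = C(m,2) = m(m-1)/2
m=32
32*31/2 = 496


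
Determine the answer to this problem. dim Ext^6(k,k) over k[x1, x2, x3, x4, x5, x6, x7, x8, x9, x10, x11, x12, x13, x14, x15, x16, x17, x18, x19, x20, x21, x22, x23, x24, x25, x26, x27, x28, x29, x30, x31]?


C(n,i)=C(31,6)=736281


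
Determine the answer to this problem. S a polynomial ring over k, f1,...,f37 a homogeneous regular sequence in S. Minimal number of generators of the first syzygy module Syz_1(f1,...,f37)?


Regular sequence => Koszul complex is the minimal free resolution.
Syz_1 minimally generated by Koszul relations f_i*e_j - f_j*e_i (i<j): mu(Syz_1) = beta_2 = C(m,2) = m(m-1)/2
m=37
37*36/2 = 666


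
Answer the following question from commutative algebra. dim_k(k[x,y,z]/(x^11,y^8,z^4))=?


Basis: x^iy^jz^k, i<11,j<8,k<4
11*8*4=352


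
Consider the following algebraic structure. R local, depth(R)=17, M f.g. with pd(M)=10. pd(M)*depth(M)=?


pd+depth=17
depth=17-10=7
pd*depth=10*7=70


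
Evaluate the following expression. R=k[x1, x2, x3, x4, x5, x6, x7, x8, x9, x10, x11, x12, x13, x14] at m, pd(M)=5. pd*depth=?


pd+depth=14
depth=14-5=9
pd*depth=5*9=45


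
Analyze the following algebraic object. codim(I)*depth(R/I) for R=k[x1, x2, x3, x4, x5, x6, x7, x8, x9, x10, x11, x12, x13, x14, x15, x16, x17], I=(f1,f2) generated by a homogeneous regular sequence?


codim=2, depth=dim(R/I)=17-2=15
Product=2*15=30


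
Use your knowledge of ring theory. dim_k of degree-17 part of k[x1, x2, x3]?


C(d+n-1,n-1)=C(19,2)=171


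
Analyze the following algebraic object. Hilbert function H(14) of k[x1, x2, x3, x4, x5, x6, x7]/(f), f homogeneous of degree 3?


C(20,6)-C(17,6)=38760-12376=26384


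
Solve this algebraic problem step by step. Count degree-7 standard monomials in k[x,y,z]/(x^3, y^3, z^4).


Need i<3, j<3, k<4 with i+j+k=7.
For each i, j ranges over max(0,7-i-3)..min(2,7-i):
  i=0: j in [4,2] -> 0
  i=1: j in [3,2] -> 0
  i=2: j in [2,2] -> 1
H(7) = 0+0+1 = 1


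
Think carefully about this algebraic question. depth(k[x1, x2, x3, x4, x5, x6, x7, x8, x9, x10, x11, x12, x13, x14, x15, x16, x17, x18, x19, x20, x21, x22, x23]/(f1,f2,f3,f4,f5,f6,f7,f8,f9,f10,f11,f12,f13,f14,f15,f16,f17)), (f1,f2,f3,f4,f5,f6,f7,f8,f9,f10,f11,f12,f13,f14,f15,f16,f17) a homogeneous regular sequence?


depth(R)=23
depth(R/I)=23-17=6


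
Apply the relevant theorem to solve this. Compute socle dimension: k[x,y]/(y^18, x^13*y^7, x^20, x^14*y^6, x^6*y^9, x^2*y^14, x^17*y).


Socle = ann(m) = span of standard monomials u with x*u, y*u in I (staircase corners).
Minimal generators: x^20, x^17*y, x^14*y^6, x^13*y^7, x^6*y^9, x^2*y^14, y^18
Corners: xy^17, x^5y^13, x^12y^8, x^13y^6, x^16y^5, x^19
Socle dim=6


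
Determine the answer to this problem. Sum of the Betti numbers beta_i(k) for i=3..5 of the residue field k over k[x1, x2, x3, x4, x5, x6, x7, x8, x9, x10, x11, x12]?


Koszul resolution: beta_i(k)=C(n,i), n=12
C(12,3)=220, C(12,4)=495, C(12,5)=792
Sum=1507


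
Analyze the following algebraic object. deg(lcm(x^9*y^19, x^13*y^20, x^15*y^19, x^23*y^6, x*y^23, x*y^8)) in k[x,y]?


lcm = componentwise max:
x: max(9,13,15,23,1,1)=23
y: max(19,20,19,6,23,8)=23
Total=23+23=46


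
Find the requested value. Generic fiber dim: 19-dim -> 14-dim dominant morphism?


dim(fiber)=dim(X)-dim(Y)=19-14=5


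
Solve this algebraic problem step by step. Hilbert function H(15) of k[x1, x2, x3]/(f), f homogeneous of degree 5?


C(17,2)-C(12,2)=136-66=70


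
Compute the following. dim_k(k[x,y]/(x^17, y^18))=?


Basis: x^i*y^j, i<17, j<18
17*18=306


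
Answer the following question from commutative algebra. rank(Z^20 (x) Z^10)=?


rank(M(x)N) = rank(M)*rank(N)
20*10 = 200


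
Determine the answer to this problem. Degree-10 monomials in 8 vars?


C(d+n-1,n-1)=C(17,7)=19448


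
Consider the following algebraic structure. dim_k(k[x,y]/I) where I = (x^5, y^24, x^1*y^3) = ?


k[x,y]/I, I = (x^5, y^24, x^1*y^3)
Rect: 5x24=120. Corner: (5-1)x(24-3)=84.
dim = 120-84 = 36


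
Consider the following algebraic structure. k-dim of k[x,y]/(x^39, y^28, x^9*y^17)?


k[x,y]/I, I = (x^39, y^28, x^9*y^17)
Rect: 39x28=1092. Corner: (39-9)x(28-17)=330.
dim = 1092-330 = 762


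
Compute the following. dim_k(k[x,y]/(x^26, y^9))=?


Basis: x^i*y^j, i<26, j<9
26*9=234


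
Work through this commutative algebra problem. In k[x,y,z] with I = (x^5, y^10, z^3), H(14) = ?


Need i<5, j<10, k<3 with i+j+k=14.
For each i, j ranges over max(0,14-i-2)..min(9,14-i):
  i=0: j in [12,9] -> 0
  i=1: j in [11,9] -> 0
  i=2: j in [10,9] -> 0
  i=3: j in [9,9] -> 1
  i=4: j in [8,9] -> 2
H(14) = 0+0+0+1+2 = 3


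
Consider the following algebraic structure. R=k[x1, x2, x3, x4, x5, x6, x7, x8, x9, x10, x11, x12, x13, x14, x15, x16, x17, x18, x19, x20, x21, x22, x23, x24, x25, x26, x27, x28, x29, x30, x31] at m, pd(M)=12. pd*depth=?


pd+depth=31
depth=31-12=19
pd*depth=12*19=228


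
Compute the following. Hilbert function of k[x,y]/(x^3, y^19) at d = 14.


k[x,y], I = (x^3, y^19), d = 14
Need i < 3 and d-i < 19.
Range: 0 <= i <= 2.
H(14) = 3


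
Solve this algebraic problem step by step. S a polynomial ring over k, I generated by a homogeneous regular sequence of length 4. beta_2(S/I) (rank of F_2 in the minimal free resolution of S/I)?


Regular sequence => Koszul complex is the minimal free resolution.
Syz_1 minimally generated by Koszul relations f_i*e_j - f_j*e_i (i<j): mu(Syz_1) = beta_2 = C(m,2) = m(m-1)/2
m=4
4*3/2 = 6


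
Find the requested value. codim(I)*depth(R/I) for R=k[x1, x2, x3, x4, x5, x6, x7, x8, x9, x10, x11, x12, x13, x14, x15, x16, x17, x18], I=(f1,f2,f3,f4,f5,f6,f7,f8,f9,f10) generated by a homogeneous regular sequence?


codim=10, depth=dim(R/I)=18-10=8
Product=10*8=80


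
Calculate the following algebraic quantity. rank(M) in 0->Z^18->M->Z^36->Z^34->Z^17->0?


Alt sum=0:
(-1)^0*18 + (-1)^1*? + (-1)^2*36 + (-1)^3*34 + (-1)^4*17=0
rank(M)=37


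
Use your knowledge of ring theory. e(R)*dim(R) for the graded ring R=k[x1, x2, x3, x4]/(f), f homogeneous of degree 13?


e(R)=deg(f)=13, dim(R)=4-1=3
e*dim=13*3=39


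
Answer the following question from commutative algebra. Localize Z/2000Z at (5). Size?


5-primary part: 2000=5^3*16
Size=5^3=125


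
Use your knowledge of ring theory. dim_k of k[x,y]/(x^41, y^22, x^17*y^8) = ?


k[x,y]/I, I = (x^41, y^22, x^17*y^8)
Rect: 41x22=902. Corner: (41-17)x(22-8)=336.
dim = 902-336 = 566


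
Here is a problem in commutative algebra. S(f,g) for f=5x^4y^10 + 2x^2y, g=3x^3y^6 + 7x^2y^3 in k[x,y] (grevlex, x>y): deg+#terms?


LT(f)=5x^4y^10, LT(g)=3x^3y^6
lcm(LM)=x^4y^10
S(f,g) (scaled by 15 to clear denominators) = 3*f - 5xy^4*g = -35x^3y^7 + 6x^2y
2 terms, deg 10.
10+2=12


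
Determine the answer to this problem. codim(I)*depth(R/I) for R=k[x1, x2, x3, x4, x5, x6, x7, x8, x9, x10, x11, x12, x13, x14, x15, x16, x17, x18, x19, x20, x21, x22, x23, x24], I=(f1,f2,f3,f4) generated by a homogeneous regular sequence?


codim=4, depth=dim(R/I)=24-4=20
Product=4*20=80


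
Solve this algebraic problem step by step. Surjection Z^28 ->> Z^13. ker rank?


rank(ker) = 28-13 = 15


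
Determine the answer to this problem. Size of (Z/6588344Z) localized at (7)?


7-primary part: 6588344=7^7*8
Size=7^7=823543


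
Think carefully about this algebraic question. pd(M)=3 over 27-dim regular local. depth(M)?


pd+depth=depth(R)=27
depth=27-3=24


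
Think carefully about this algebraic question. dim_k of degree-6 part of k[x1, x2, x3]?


C(d+n-1,n-1)=C(8,2)=28


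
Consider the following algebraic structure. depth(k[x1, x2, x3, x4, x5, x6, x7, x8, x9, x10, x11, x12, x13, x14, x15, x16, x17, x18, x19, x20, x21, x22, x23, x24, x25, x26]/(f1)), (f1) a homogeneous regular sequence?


depth(R)=26
depth(R/I)=26-1=25


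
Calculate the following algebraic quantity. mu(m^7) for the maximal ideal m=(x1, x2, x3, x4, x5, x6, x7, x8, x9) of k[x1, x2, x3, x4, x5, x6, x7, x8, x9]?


Graded Nakayama: mu(m^d) = dim_k (m^d/m^(d+1)) = #degree-7 monomials in 9 vars
C(n+d-1,d)=C(15,7)=6435


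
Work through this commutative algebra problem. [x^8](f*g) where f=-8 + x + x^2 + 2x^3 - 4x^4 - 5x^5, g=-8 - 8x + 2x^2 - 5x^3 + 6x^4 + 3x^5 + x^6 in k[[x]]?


[x^8] = sum a_i*b_j, i+j=8
  1*1=1
  2*3=6
  -4*6=-24
  -5*-5=25
Sum=8


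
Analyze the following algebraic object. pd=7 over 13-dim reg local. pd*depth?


pd+depth=13
depth=13-7=6
pd*depth=7*6=42


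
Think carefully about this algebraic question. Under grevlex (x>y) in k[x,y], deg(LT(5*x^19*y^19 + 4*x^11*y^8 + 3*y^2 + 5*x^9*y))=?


LT: 5*x^19*y^19
deg_x=19, deg_y=19
Total=19+19=38


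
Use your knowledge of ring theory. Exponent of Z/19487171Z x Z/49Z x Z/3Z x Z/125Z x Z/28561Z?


Exponent = lcm of the cyclic orders; pairwise coprime => product.
11^7*7^2*3^1*5^3*13^4=19487171*49*3*125*28561=10227030545857125


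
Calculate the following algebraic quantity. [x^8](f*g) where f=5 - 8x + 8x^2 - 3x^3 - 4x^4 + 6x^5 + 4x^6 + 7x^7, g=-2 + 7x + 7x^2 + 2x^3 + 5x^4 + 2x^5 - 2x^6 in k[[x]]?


[x^8] = sum a_i*b_j, i+j=8
  8*-2=-16
  -3*2=-6
  -4*5=-20
  6*2=12
  4*7=28
  7*7=49
Sum=47


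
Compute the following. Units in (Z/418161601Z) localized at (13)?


Local ring = Z/28561Z.
phi(28561) = 13^3*(13-1) = 26364


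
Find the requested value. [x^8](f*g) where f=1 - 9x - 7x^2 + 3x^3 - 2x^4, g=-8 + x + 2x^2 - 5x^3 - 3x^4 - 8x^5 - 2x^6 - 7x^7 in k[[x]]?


[x^8] = sum a_i*b_j, i+j=8
  -9*-7=63
  -7*-2=14
  3*-8=-24
  -2*-3=6
Sum=59


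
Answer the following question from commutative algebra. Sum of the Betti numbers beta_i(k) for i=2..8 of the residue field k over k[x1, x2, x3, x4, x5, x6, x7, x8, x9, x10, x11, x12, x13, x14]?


Koszul resolution: beta_i(k)=C(n,i), n=14
C(14,2)=91, C(14,3)=364, C(14,4)=1001, C(14,5)=2002, C(14,6)=3003, C(14,7)=3432, C(14,8)=3003
Sum=12896


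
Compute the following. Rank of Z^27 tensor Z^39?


rank(M(x)N) = rank(M)*rank(N)
27*39 = 1053


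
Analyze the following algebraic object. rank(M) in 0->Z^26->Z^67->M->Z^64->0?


Alt sum=0:
(-1)^0*26 + (-1)^1*67 + (-1)^2*? + (-1)^3*64=0
rank(M)=105


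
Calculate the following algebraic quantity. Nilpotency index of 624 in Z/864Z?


624^k mod 864:
k=1: 624
k=2: 576
k=3: 0
First zero at k = 3


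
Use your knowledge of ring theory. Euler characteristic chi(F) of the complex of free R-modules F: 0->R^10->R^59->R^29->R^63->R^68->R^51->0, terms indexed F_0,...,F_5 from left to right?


chi = sum (-1)^i * rank:
(-1)^0*10=10
(-1)^1*59=-59
(-1)^2*29=29
(-1)^3*63=-63
(-1)^4*68=68
(-1)^5*51=-51
chi=-66


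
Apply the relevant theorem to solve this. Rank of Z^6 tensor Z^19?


rank(M(x)N) = rank(M)*rank(N)
6*19 = 114


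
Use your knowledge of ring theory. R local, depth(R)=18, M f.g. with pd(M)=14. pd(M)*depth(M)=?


pd+depth=18
depth=18-14=4
pd*depth=14*4=56


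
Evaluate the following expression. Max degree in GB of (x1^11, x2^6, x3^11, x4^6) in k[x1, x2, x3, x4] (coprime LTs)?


Pure powers, coprime LTs => already GB.
Degrees: 11, 6, 11, 6
Max=11


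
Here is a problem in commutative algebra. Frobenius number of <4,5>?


gcd(4,5)=1 => F=ab-a-b=4*5-4-5=20-9=11


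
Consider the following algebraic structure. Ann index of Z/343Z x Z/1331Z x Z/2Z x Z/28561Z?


Exponent = lcm of the cyclic orders; pairwise coprime => product.
7^3*11^3*2^1*13^4=343*1331*2*28561=26078078026


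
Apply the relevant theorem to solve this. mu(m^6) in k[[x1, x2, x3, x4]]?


C(n+d-1,d)=C(9,6)=84


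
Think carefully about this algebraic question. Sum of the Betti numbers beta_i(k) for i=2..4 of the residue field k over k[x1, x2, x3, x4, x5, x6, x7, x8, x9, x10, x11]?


Koszul resolution: beta_i(k)=C(n,i), n=11
C(11,2)=55, C(11,3)=165, C(11,4)=330
Sum=550


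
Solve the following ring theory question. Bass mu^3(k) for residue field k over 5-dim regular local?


C(n,i)=C(5,3)=10


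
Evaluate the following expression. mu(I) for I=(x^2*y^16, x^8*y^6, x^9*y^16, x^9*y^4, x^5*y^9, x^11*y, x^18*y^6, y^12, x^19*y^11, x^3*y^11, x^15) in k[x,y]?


Remove redundant (divisible by others).
x^19*y^11 redundant.
x^2*y^16 redundant.
x^9*y^16 redundant.
x^18*y^6 redundant.
Min: x^15, x^11*y, x^9*y^4, x^8*y^6, x^5*y^9, x^3*y^11, y^12
Count=7


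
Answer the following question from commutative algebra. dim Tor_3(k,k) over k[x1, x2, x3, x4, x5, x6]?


Koszul: C(n,i)=C(6,3)=20


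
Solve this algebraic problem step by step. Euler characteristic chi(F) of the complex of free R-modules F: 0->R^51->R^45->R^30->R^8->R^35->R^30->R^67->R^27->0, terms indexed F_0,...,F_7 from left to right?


chi = sum (-1)^i * rank:
(-1)^0*51=51
(-1)^1*45=-45
(-1)^2*30=30
(-1)^3*8=-8
(-1)^4*35=35
(-1)^5*30=-30
(-1)^6*67=67
(-1)^7*27=-27
chi=73


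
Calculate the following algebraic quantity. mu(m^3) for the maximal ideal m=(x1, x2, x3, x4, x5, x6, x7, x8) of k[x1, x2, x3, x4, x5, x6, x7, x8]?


Graded Nakayama: mu(m^d) = dim_k (m^d/m^(d+1)) = #degree-3 monomials in 8 vars
C(n+d-1,d)=C(10,3)=120


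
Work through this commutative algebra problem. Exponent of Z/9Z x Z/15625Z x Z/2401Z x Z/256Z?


Exponent = lcm of the cyclic orders; pairwise coprime => product.
3^2*5^6*7^4*2^8=9*15625*2401*256=86436000000


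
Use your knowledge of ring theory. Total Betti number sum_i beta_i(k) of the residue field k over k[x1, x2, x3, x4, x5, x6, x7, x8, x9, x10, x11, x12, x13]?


Koszul resolution: beta_i(k)=C(n,i), n=13
sum_i C(13,i) = 2^13 = 8192


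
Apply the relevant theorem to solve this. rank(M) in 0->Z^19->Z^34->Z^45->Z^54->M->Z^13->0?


Alt sum=0:
(-1)^0*19 + (-1)^1*34 + (-1)^2*45 + (-1)^3*54 + (-1)^4*? + (-1)^5*13=0
rank(M)=37


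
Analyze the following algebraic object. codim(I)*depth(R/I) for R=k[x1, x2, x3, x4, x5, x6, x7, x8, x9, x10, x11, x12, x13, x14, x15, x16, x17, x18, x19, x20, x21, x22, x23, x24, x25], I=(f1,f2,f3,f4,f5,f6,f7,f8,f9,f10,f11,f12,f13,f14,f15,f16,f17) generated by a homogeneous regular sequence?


codim=17, depth=dim(R/I)=25-17=8
Product=17*8=136


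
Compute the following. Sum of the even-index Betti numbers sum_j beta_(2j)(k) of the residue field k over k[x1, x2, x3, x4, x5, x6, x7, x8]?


Koszul resolution: beta_i(k)=C(n,i), n=8
sum_even C(8,i) = 2^(n-1) = 2^7 = 128


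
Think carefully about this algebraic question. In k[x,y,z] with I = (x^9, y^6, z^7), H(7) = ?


Need i<9, j<6, k<7 with i+j+k=7.
For each i, j ranges over max(0,7-i-6)..min(5,7-i):
  i=0: j in [1,5] -> 5
  i=1: j in [0,5] -> 6
  i=2: j in [0,5] -> 6
  i=3: j in [0,4] -> 5
  i=4: j in [0,3] -> 4
  i=5: j in [0,2] -> 3
  i=6: j in [0,1] -> 2
  i=7: j in [0,0] -> 1
H(7) = 5+6+6+5+4+3+2+1 = 32


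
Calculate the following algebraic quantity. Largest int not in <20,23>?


gcd(20,23)=1 => F=ab-a-b=20*23-20-23=460-43=417


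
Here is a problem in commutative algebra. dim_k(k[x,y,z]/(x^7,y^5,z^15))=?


Basis: x^iy^jz^k, i<7,j<5,k<15
7*5*15=525


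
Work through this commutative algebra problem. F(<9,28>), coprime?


gcd(9,28)=1 => F=ab-a-b=9*28-9-28=252-37=215


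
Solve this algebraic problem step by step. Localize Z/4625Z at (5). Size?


5-primary part: 4625=5^3*37
Size=5^3=125


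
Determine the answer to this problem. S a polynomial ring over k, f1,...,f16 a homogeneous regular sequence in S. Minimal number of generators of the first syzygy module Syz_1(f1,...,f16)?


Regular sequence => Koszul complex is the minimal free resolution.
Syz_1 minimally generated by Koszul relations f_i*e_j - f_j*e_i (i<j): mu(Syz_1) = beta_2 = C(m,2) = m(m-1)/2
m=16
16*15/2 = 120


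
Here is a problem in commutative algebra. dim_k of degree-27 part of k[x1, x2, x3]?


C(d+n-1,n-1)=C(29,2)=406


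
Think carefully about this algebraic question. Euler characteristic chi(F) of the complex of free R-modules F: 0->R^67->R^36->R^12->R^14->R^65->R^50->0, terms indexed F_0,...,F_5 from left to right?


chi = sum (-1)^i * rank:
(-1)^0*67=67
(-1)^1*36=-36
(-1)^2*12=12
(-1)^3*14=-14
(-1)^4*65=65
(-1)^5*50=-50
chi=44


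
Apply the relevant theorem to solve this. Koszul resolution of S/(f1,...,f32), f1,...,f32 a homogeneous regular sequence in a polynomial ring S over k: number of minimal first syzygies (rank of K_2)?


Regular sequence => Koszul complex is the minimal free resolution.
Syz_1 minimally generated by Koszul relations f_i*e_j - f_j*e_i (i<j): mu(Syz_1) = beta_2 = C(m,2) = m(m-1)/2
m=32
32*31/2 = 496


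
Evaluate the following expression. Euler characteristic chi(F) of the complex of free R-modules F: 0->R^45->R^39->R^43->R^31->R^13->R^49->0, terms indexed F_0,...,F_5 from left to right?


chi = sum (-1)^i * rank:
(-1)^0*45=45
(-1)^1*39=-39
(-1)^2*43=43
(-1)^3*31=-31
(-1)^4*13=13
(-1)^5*49=-49
chi=-18


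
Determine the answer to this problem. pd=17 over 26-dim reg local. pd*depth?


pd+depth=26
depth=26-17=9
pd*depth=17*9=153


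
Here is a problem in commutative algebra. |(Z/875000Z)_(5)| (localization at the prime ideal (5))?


5-primary part: 875000=5^6*56
Size=5^6=15625


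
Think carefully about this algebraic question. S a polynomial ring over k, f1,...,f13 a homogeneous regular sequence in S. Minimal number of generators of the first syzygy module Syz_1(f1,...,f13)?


Regular sequence => Koszul complex is the minimal free resolution.
Syz_1 minimally generated by Koszul relations f_i*e_j - f_j*e_i (i<j): mu(Syz_1) = beta_2 = C(m,2) = m(m-1)/2
m=13
13*12/2 = 78


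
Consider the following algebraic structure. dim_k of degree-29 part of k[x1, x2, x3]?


C(d+n-1,n-1)=C(31,2)=465


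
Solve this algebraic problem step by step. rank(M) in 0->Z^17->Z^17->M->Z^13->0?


Alt sum=0:
(-1)^0*17 + (-1)^1*17 + (-1)^2*? + (-1)^3*13=0
rank(M)=13


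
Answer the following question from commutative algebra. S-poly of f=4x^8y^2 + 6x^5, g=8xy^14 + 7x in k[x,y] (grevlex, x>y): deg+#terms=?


LT(f)=4x^8y^2, LT(g)=8xy^14
lcm(LM)=x^8y^14
S(f,g) (scaled by 32 to clear denominators) = 8y^12*f - 4x^7*g = 48x^5y^12 - 28x^8
2 terms, deg 17.
17+2=19


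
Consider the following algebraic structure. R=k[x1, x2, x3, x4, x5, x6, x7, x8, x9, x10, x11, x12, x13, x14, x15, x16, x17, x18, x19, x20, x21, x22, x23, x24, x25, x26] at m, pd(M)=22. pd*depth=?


pd+depth=26
depth=26-22=4
pd*depth=22*4=88


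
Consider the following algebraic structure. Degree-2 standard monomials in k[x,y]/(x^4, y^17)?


k[x,y], I = (x^4, y^17), d = 2
Need i < 4 and d-i < 17.
Range: 0 <= i <= 2.
H(2) = 3


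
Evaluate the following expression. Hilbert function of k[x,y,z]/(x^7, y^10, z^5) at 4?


Need i<7, j<10, k<5 with i+j+k=4.
For each i, j ranges over max(0,4-i-4)..min(9,4-i):
  i=0: j in [0,4] -> 5
  i=1: j in [0,3] -> 4
  i=2: j in [0,2] -> 3
  i=3: j in [0,1] -> 2
  i=4: j in [0,0] -> 1
H(4) = 5+4+3+2+1 = 15


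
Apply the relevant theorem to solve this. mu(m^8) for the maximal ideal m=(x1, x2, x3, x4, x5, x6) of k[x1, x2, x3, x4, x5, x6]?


Graded Nakayama: mu(m^d) = dim_k (m^d/m^(d+1)) = #degree-8 monomials in 6 vars
C(n+d-1,d)=C(13,8)=1287


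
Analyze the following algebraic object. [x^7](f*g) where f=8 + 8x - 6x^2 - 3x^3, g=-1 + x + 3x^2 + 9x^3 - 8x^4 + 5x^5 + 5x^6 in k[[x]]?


[x^7] = sum a_i*b_j, i+j=7
  8*5=40
  -6*5=-30
  -3*-8=24
Sum=34


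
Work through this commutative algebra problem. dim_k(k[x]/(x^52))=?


Basis: 1,x,...,x^51
dim=52


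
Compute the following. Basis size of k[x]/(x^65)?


Basis: 1,x,...,x^64
dim=65


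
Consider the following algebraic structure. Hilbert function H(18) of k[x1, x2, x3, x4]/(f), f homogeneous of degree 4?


C(21,3)-C(17,3)=1330-680=650


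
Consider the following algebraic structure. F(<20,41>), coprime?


gcd(20,41)=1 => F=ab-a-b=20*41-20-41=820-61=759


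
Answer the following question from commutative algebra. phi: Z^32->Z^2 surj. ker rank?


rank(ker) = 32-2 = 30


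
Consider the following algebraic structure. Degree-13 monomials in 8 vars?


C(d+n-1,n-1)=C(20,7)=77520


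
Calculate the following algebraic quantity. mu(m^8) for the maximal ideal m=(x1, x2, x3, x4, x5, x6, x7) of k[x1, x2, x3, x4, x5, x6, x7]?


Graded Nakayama: mu(m^d) = dim_k (m^d/m^(d+1)) = #degree-8 monomials in 7 vars
C(n+d-1,d)=C(14,8)=3003


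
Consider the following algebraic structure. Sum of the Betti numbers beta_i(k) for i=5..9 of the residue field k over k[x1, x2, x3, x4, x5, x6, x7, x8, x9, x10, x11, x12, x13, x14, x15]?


Koszul resolution: beta_i(k)=C(n,i), n=15
C(15,5)=3003, C(15,6)=5005, C(15,7)=6435, C(15,8)=6435, C(15,9)=5005
Sum=25883


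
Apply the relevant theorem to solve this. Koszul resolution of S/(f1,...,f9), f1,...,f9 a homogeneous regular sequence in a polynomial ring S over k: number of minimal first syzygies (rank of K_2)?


Regular sequence => Koszul complex is the minimal free resolution.
Syz_1 minimally generated by Koszul relations f_i*e_j - f_j*e_i (i<j): mu(Syz_1) = beta_2 = C(m,2) = m(m-1)/2
m=9
9*8/2 = 36


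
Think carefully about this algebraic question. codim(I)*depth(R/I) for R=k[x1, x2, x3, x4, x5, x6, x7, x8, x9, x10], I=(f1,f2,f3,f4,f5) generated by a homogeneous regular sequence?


codim=5, depth=dim(R/I)=10-5=5
Product=5*5=25


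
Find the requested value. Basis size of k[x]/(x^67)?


Basis: 1,x,...,x^66
dim=67


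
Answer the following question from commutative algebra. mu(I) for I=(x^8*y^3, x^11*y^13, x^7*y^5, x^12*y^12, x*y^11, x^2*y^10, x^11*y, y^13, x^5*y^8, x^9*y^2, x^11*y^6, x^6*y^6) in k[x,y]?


Remove redundant (divisible by others).
x^11*y^13 redundant.
x^11*y^6 redundant.
x^12*y^12 redundant.
Min: x^11*y, x^9*y^2, x^8*y^3, x^7*y^5, x^6*y^6, x^5*y^8, x^2*y^10, x*y^11, y^13
Count=9


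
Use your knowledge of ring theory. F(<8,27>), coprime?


gcd(8,27)=1 => F=ab-a-b=8*27-8-27=216-35=181


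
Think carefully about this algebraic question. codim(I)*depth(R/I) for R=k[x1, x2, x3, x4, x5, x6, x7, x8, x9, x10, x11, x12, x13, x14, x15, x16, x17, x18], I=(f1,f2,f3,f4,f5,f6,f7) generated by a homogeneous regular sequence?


codim=7, depth=dim(R/I)=18-7=11
Product=7*11=77


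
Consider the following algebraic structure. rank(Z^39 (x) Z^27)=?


rank(M(x)N) = rank(M)*rank(N)
39*27 = 1053


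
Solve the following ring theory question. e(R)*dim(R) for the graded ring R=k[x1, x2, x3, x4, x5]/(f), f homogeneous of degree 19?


e(R)=deg(f)=19, dim(R)=5-1=4
e*dim=19*4=76


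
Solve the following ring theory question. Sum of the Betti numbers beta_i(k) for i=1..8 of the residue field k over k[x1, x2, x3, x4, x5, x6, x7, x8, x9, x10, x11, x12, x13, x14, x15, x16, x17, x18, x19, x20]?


Koszul resolution: beta_i(k)=C(n,i), n=20
C(20,1)=20, C(20,2)=190, C(20,3)=1140, C(20,4)=4845, C(20,5)=15504, C(20,6)=38760, C(20,7)=77520, C(20,8)=125970
Sum=263949


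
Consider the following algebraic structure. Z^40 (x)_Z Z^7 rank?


rank(M(x)N) = rank(M)*rank(N)
40*7 = 280


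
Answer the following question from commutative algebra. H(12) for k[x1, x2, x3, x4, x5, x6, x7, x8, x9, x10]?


C(d+n-1,n-1)=C(21,9)=293930


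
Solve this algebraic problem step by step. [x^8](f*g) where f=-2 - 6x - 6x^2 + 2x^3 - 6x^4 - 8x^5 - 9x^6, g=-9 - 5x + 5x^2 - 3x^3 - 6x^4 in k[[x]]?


[x^8] = sum a_i*b_j, i+j=8
  -6*-6=36
  -8*-3=24
  -9*5=-45
Sum=15


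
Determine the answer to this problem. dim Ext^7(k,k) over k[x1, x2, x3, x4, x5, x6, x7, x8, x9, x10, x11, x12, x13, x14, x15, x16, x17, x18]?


C(n,i)=C(18,7)=31824


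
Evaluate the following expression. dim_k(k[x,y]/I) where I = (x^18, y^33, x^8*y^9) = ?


k[x,y]/I, I = (x^18, y^33, x^8*y^9)
Rect: 18x33=594. Corner: (18-8)x(33-9)=240.
dim = 594-240 = 354


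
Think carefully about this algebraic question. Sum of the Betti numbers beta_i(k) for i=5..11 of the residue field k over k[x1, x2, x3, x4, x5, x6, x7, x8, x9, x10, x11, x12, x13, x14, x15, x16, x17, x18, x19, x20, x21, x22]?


Koszul resolution: beta_i(k)=C(n,i), n=22
C(22,5)=26334, C(22,6)=74613, C(22,7)=170544, C(22,8)=319770, C(22,9)=497420, C(22,10)=646646, C(22,11)=705432
Sum=2440759


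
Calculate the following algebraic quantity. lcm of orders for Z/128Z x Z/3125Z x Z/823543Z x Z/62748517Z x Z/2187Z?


Exponent = lcm of the cyclic orders; pairwise coprime => product.
2^7*5^5*7^7*13^7*3^7=128*3125*823543*62748517*2187=45206253973377478800000


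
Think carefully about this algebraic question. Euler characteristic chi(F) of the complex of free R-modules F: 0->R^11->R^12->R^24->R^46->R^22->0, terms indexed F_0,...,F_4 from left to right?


chi = sum (-1)^i * rank:
(-1)^0*11=11
(-1)^1*12=-12
(-1)^2*24=24
(-1)^3*46=-46
(-1)^4*22=22
chi=-1


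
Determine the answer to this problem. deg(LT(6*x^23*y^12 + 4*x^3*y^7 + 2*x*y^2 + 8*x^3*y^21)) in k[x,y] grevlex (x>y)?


LT: 6*x^23*y^12
deg_x=23, deg_y=12
Total=23+12=35


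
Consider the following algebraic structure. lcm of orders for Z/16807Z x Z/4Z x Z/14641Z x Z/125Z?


Exponent = lcm of the cyclic orders; pairwise coprime => product.
7^5*2^2*11^4*5^3=16807*4*14641*125=123035643500


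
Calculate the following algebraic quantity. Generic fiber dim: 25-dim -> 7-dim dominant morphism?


dim(fiber)=dim(X)-dim(Y)=25-7=18


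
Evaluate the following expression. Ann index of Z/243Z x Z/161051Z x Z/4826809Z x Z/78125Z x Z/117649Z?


Exponent = lcm of the cyclic orders; pairwise coprime => product.
3^5*11^5*13^6*5^7*7^6=243*161051*4826809*78125*117649=1736233308690670868203125


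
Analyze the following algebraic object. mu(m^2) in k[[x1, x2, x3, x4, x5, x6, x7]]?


C(n+d-1,d)=C(8,2)=28


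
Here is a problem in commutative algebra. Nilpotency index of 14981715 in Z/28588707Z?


14981715^k mod 28588707:
k=1: 14981715
k=2: 16006977
k=3: 1416933
k=4: 28005264
k=5: 20420505
k=6: 0
First zero at k = 6


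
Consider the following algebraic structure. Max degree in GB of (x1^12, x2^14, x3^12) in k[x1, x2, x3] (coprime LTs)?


Pure powers, coprime LTs => already GB.
Degrees: 12, 14, 12
Max=14


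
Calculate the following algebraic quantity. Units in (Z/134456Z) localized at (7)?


Local ring = Z/16807Z.
phi(16807) = 7^4*(7-1) = 14406


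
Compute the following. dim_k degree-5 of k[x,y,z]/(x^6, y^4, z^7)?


Need i<6, j<4, k<7 with i+j+k=5.
For each i, j ranges over max(0,5-i-6)..min(3,5-i):
  i=0: j in [0,3] -> 4
  i=1: j in [0,3] -> 4
  i=2: j in [0,3] -> 4
  i=3: j in [0,2] -> 3
  i=4: j in [0,1] -> 2
  i=5: j in [0,0] -> 1
H(5) = 4+4+4+3+2+1 = 18


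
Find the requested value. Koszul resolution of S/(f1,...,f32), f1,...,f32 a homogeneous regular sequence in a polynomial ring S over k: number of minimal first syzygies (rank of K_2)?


Regular sequence => Koszul complex is the minimal free resolution.
Syz_1 minimally generated by Koszul relations f_i*e_j - f_j*e_i (i<j): mu(Syz_1) = beta_2 = C(m,2) = m(m-1)/2
m=32
32*31/2 = 496


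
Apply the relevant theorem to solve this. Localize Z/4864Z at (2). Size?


2-primary part: 4864=2^8*19
Size=2^8=256


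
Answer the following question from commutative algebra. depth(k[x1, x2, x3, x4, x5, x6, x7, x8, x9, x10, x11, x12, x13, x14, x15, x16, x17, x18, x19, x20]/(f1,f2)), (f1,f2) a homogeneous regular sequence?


depth(R)=20
depth(R/I)=20-2=18


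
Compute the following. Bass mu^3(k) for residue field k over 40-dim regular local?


C(n,i)=C(40,3)=9880


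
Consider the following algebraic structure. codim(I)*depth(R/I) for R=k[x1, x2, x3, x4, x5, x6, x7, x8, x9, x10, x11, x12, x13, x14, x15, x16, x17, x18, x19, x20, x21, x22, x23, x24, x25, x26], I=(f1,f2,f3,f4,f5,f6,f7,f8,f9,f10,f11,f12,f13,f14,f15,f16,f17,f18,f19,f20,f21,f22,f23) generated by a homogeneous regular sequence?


codim=23, depth=dim(R/I)=26-23=3
Product=23*3=69


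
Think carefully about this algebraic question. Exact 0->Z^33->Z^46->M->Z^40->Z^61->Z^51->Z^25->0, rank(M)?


Alt sum=0:
(-1)^0*33 + (-1)^1*46 + (-1)^2*? + (-1)^3*40 + (-1)^4*61 + (-1)^5*51 + (-1)^6*25=0
rank(M)=18


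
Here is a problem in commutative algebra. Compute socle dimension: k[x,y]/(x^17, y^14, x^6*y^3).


Socle = ann(m) = span of standard monomials u with x*u, y*u in I (staircase corners).
Minimal generators: x^17, x^6*y^3, y^14
Corners: x^5y^13, x^16y^2
Socle dim=2


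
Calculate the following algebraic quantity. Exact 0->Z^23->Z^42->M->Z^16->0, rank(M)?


Alt sum=0:
(-1)^0*23 + (-1)^1*42 + (-1)^2*? + (-1)^3*16=0
rank(M)=35


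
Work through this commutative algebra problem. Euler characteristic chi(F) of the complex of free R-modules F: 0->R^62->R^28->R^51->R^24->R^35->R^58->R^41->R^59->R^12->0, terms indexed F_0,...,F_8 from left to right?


chi = sum (-1)^i * rank:
(-1)^0*62=62
(-1)^1*28=-28
(-1)^2*51=51
(-1)^3*24=-24
(-1)^4*35=35
(-1)^5*58=-58
(-1)^6*41=41
(-1)^7*59=-59
(-1)^8*12=12
chi=32


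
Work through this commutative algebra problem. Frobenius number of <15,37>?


gcd(15,37)=1 => F=ab-a-b=15*37-15-37=555-52=503


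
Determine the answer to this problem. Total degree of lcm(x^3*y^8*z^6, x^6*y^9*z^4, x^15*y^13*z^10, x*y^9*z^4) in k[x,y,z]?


lcm = componentwise max:
x: max(3,6,15,1)=15
y: max(8,9,13,9)=13
z: max(6,4,10,4)=10
Total=15+13+10=38


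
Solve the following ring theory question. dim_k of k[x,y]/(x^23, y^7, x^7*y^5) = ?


k[x,y]/I, I = (x^23, y^7, x^7*y^5)
Rect: 23x7=161. Corner: (23-7)x(7-5)=32.
dim = 161-32 = 129


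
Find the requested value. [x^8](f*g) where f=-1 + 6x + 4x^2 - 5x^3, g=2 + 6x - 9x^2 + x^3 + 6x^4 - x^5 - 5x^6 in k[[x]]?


[x^8] = sum a_i*b_j, i+j=8
  4*-5=-20
  -5*-1=5
Sum=-15


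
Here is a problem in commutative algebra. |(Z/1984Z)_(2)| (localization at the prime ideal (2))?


2-primary part: 1984=2^6*31
Size=2^6=64


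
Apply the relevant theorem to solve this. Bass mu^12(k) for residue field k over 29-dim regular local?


C(n,i)=C(29,12)=51895935


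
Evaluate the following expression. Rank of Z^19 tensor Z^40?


rank(M(x)N) = rank(M)*rank(N)
19*40 = 760


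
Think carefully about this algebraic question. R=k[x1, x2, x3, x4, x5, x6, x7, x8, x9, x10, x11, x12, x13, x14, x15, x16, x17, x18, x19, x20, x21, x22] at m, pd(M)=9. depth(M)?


pd+depth=depth(R)=22
depth=22-9=13


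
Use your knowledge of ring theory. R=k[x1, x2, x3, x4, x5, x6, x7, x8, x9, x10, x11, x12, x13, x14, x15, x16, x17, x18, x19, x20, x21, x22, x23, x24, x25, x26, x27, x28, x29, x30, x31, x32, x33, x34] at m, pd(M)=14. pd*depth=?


pd+depth=34
depth=34-14=20
pd*depth=14*20=280


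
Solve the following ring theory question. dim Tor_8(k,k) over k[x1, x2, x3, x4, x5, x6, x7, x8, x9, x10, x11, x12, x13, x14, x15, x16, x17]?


Koszul: C(n,i)=C(17,8)=24310


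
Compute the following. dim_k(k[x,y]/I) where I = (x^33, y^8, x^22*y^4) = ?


k[x,y]/I, I = (x^33, y^8, x^22*y^4)
Rect: 33x8=264. Corner: (33-22)x(8-4)=44.
dim = 264-44 = 220


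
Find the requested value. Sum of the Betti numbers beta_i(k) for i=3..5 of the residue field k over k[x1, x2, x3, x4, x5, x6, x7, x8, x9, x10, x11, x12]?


Koszul resolution: beta_i(k)=C(n,i), n=12
C(12,3)=220, C(12,4)=495, C(12,5)=792
Sum=1507


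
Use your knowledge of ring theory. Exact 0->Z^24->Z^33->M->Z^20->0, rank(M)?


Alt sum=0:
(-1)^0*24 + (-1)^1*33 + (-1)^2*? + (-1)^3*20=0
rank(M)=29


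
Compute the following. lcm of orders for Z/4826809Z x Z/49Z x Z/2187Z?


Exponent = lcm of the cyclic orders; pairwise coprime => product.
13^6*7^2*3^7=4826809*49*2187=517255332867


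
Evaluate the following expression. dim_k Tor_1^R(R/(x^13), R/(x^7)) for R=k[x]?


Tor_1(R/I,R/J)=(I cap J)/IJ=(x^13)/(x^20)
dim=20-13=min(13,7)=7


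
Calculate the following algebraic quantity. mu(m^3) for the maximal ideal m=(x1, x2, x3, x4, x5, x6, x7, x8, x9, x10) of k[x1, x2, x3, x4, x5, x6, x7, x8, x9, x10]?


Graded Nakayama: mu(m^d) = dim_k (m^d/m^(d+1)) = #degree-3 monomials in 10 vars
C(n+d-1,d)=C(12,3)=220


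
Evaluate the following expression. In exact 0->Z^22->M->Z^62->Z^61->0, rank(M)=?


Alt sum=0:
(-1)^0*22 + (-1)^1*? + (-1)^2*62 + (-1)^3*61=0
rank(M)=23


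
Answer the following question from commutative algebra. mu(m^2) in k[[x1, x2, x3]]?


C(n+d-1,d)=C(4,2)=6


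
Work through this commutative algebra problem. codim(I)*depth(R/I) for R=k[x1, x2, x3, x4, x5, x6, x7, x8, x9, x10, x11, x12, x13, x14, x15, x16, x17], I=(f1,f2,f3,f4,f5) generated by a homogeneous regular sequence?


codim=5, depth=dim(R/I)=17-5=12
Product=5*12=60


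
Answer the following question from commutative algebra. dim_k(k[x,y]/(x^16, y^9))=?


Basis: x^i*y^j, i<16, j<9
16*9=144


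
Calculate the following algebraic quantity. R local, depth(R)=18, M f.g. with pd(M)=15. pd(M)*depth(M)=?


pd+depth=18
depth=18-15=3
pd*depth=15*3=45


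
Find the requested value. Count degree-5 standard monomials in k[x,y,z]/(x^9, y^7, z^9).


Need i<9, j<7, k<9 with i+j+k=5.
For each i, j ranges over max(0,5-i-8)..min(6,5-i):
  i=0: j in [0,5] -> 6
  i=1: j in [0,4] -> 5
  i=2: j in [0,3] -> 4
  i=3: j in [0,2] -> 3
  i=4: j in [0,1] -> 2
  i=5: j in [0,0] -> 1
H(5) = 6+5+4+3+2+1 = 21


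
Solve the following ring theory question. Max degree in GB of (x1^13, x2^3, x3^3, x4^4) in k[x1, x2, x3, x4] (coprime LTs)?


Pure powers, coprime LTs => already GB.
Degrees: 13, 3, 3, 4
Max=13


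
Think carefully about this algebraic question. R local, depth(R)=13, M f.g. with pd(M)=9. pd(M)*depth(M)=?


pd+depth=13
depth=13-9=4
pd*depth=9*4=36


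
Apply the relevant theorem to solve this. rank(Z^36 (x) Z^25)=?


rank(M(x)N) = rank(M)*rank(N)
36*25 = 900
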